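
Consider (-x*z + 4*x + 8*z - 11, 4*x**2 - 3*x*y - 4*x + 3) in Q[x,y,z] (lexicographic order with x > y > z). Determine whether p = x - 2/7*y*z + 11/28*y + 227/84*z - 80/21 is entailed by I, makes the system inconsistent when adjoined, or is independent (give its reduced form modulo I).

x - 2/7*y*z + 11/28*y + 227/84*z - 80/21 lies in I (it reduces to 0).

First compute the reduced Gröbner basis of I by Buchberger's algorithm.
f_1 = -x*z + 4*x + 8*z - 11, LT = x*z.
f_2 = 4*x**2 - 3*x*y - 4*x + 3, LT = x**2.

S(f_1,f_2): lcm = x**2*z. S = -4*x**2 + 3/4*x*y*z - 7*x*z + 11*x - 3/4*z.
  leading term x**2: subtract (-1)·f_2 from -4*x**2 + 3/4*x*y*z - 7*x*z + 11*x - 3/4*z → 3/4*x*y*z - 3*x*y - 7*x*z + 7*x - 3/4*z + 3
  leading term x*y*z: subtract (-3/4*y)·f_1 from 3/4*x*y*z - 3*x*y - 7*x*z + 7*x - 3/4*z + 3 → -7*x*z + 7*x + 6*y*z - 33/4*y - 3/4*z + 3
  leading term x*z: subtract (7)·f_1 from -7*x*z + 7*x + 6*y*z - 33/4*y - 3/4*z + 3 → -21*x + 6*y*z - 33/4*y - 227/4*z + 80
  leading term x: no divisor's leading term divides it; move -21*x to the remainder.
  leading term y*z: no divisor's leading term divides it; move 6*y*z to the remainder.
  leading term y: no divisor's leading term divides it; move -33/4*y to the remainder.
  leading term z: no divisor's leading term divides it; move -227/4*z to the remainder.
  leading term 1: no divisor's leading term divides it; move 80 to the remainder.
  remainder -21*x + 6*y*z - 33/4*y - 227/4*z + 80 ≠ 0; add h_3 = -21*x + 6*y*z - 33/4*y - 227/4*z + 80 to the basis.

S(f_1,h_3): lcm = x*z. S = -4*x + 2/7*y*z**2 - 11/28*y*z - 227/84*z**2 - 88/21*z + 11.
  leading term x: subtract (4/21)·h_3 from -4*x + 2/7*y*z**2 - 11/28*y*z - 227/84*z**2 - 88/21*z + 11 → 2/7*y*z**2 - 43/28*y*z + 11/7*y - 227/84*z**2 + 139/21*z - 89/21
  leading term y*z**2: no divisor's leading term divides it; move 2/7*y*z**2 to the remainder.
  leading term y*z: no divisor's leading term divides it; move -43/28*y*z to the remainder.
  leading term y: no divisor's leading term divides it; move 11/7*y to the remainder.
  leading term z**2: no divisor's leading term divides it; move -227/84*z**2 to the remainder.
  leading term z: no divisor's leading term divides it; move 139/21*z to the remainder.
  leading term 1: no divisor's leading term divides it; move -89/21 to the remainder.
  remainder 2/7*y*z**2 - 43/28*y*z + 11/7*y - 227/84*z**2 + 139/21*z - 89/21 ≠ 0; add h_4 = 2/7*y*z**2 - 43/28*y*z + 11/7*y - 227/84*z**2 + 139/21*z - 89/21 to the basis.

S(f_2,h_3): lcm = x**2. S = 2/7*x*y*z - 8/7*x*y - 227/84*x*z + 59/21*x + 3/4.
  leading term x*y*z: subtract (-2/7*y)·f_1 from 2/7*x*y*z - 8/7*x*y - 227/84*x*z + 59/21*x + 3/4 → -227/84*x*z + 59/21*x + 16/7*y*z - 22/7*y + 3/4
  leading term x*z: subtract (227/84)·f_1 from -227/84*x*z + 59/21*x + 16/7*y*z - 22/7*y + 3/4 → -8*x + 16/7*y*z - 22/7*y - 454/21*z + 640/21
  leading term x: subtract (8/21)·h_3 from -8*x + 16/7*y*z - 22/7*y - 454/21*z + 640/21 → 0
  remainder 0.

S(f_1,h_4): lcm = x*y*z**2. S = 11/8*x*y*z - 11/2*x*y + 227/24*x*z**2 - 139/6*x*z + 89/6*x - 8*y*z**2 + 11*y*z.
  leading term x*y*z: subtract (-11/8*y)·f_1 from 11/8*x*y*z - 11/2*x*y + 227/24*x*z**2 - 139/6*x*z + 89/6*x - 8*y*z**2 + 11*y*z → 227/24*x*z**2 - 139/6*x*z + 89/6*x - 8*y*z**2 + 22*y*z - 121/8*y
  leading term x*z**2: subtract (-227/24*z)·f_1 from 227/24*x*z**2 - 139/6*x*z + 89/6*x - 8*y*z**2 + 22*y*z - 121/8*y → 44/3*x*z + 89/6*x - 8*y*z**2 + 22*y*z - 121/8*y + 227/3*z**2 - 2497/24*z
  leading term x*z: subtract (-44/3)·f_1 from 44/3*x*z + 89/6*x - 8*y*z**2 + 22*y*z - 121/8*y + 227/3*z**2 - 2497/24*z → 147/2*x - 8*y*z**2 + 22*y*z - 121/8*y + 227/3*z**2 + 319/24*z - 484/3
  leading term x: subtract (-7/2)·h_3 from 147/2*x - 8*y*z**2 + 22*y*z - 121/8*y + 227/3*z**2 + 319/24*z - 484/3 → -8*y*z**2 + 43*y*z - 44*y + 227/3*z**2 - 556/3*z + 356/3
  leading term y*z**2: subtract (-28)·h_4 from -8*y*z**2 + 43*y*z - 44*y + 227/3*z**2 - 556/3*z + 356/3 → 0
  remainder 0.

S(f_2,h_4): leading monomials are coprime, so the S-polynomial reduces to 0 (Buchberger's first criterion).
S(h_3,h_4): leading monomials are coprime, so the S-polynomial reduces to 0 (Buchberger's first criterion).
Every S-polynomial of the final basis reduces to 0, so we have a Gröbner basis.
Inter-reduce: drop elements whose leading term is divisible by another's, tail-reduce, and make monic.
Reduced Gröbner basis: {x - 2/7*y*z + 11/28*y + 227/84*z - 80/21, y*z**2 - 43/8*y*z + 11/2*y - 227/24*z**2 + 139/6*z - 89/6}.
Label its elements g_1 = x - 2/7*y*z + 11/28*y + 227/84*z - 80/21, g_2 = y*z**2 - 43/8*y*z + 11/2*y - 227/24*z**2 + 139/6*z - 89/6.

Reduce p = x - 2/7*y*z + 11/28*y + 227/84*z - 80/21 modulo G:
  leading term x: subtract (1)·g_1 from x - 2/7*y*z + 11/28*y + 227/84*z - 80/21 → 0
  normal form = 0.
Since the normal form is 0, p ∈ I.

The remainder on division by a Gröbner basis is unique — it is the normal form.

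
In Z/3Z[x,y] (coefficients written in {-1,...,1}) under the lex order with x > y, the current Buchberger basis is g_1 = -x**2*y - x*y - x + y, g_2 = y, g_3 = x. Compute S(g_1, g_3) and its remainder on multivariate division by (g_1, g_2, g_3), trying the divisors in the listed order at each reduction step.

S(g_1, g_3) = x*y + x - y; remainder on division = 0.

lcm(LM(g_1), LM(g_3)) = x**2*y.
S = (lcm/LT(g_1))·g_1 − (lcm/LT(g_3))·g_3 = x*y + x - y.
Reduce S modulo (g_1, g_2, g_3) in that order:
  leading term x*y: subtract (x)·g_2 from x*y + x - y → x - y
  leading term x: subtract (1)·g_3 from x - y → -y
  leading term y: subtract (-1)·g_2 from -y → 0
The remainder is 0, so this S-polynomial contributes no new basis element.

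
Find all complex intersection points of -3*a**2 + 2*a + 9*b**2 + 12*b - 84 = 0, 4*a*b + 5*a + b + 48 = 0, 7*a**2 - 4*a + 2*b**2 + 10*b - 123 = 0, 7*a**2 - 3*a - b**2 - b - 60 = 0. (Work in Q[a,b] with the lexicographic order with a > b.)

Compute a lex Gröbner basis by Buchberger's algorithm.
f_1 = -3*a**2 + 2*a + 9*b**2 + 12*b - 84, LT = a**2.
f_2 = 4*a*b + 5*a + b + 48, LT = a*b.
f_3 = 7*a**2 - 4*a + 2*b**2 + 10*b - 123, LT = a**2.
f_4 = 7*a**2 - 3*a - b**2 - b - 60, LT = a**2.

S(f_1,f_2): lcm = a**2*b. S = -5/4*a**2 - 11/12*a*b - 12*a - 3*b**3 - 4*b**2 + 28*b.
  reduce S modulo (f_1, f_2, f_3, f_4):
  remainder -187/16*a - 3*b**3 - 31/4*b**2 + 1115/48*b + 46 ≠ 0; add h_5 = -187/16*a - 3*b**3 - 31/4*b**2 + 1115/48*b + 46 to the basis.

S(f_1,f_3): lcm = a**2. S = -2/21*a - 23/7*b**2 - 38/7*b + 319/7.
  reduce S modulo (f_1, f_2, f_3, f_4, h_5):
  remainder 32/1309*b**3 - 12655/3927*b**2 - 66184/11781*b + 177487/3927 ≠ 0; add h_6 = 32/1309*b**3 - 12655/3927*b**2 - 66184/11781*b + 177487/3927 to the basis.

S(f_1,f_4): lcm = a**2. S = -5/21*a - 20/7*b**2 - 27/7*b + 256/7.
  reduce S modulo (f_1, f_2, f_3, f_4, h_5, h_6):
  remainder 75/14*b**2 + 68/7*b - 1083/14 ≠ 0; add h_7 = 75/14*b**2 + 68/7*b - 1083/14 to the basis.

S(f_2,f_3): lcm = a**2*b. S = 5/4*a**2 + 23/28*a*b + 12*a - 2/7*b**3 - 10/7*b**2 + 123/7*b.
  reduce S modulo (f_1, f_2, f_3, f_4, h_5, h_6, h_7):
  remainder 90761/1050*b - 90761/350 ≠ 0; add h_8 = 90761/1050*b - 90761/350 to the basis.

The other S-polynomials (S(f_2,f_4), S(f_3,f_4), S(f_1,h_5), S(f_2,h_5), S(f_3,h_5), S(f_4,h_5), S(f_1,h_6), S(f_2,h_6), S(f_3,h_6), S(f_4,h_6), S(h_5,h_6), S(f_1,h_7), S(f_2,h_7), S(f_3,h_7), S(f_4,h_7), S(h_5,h_7), S(h_6,h_7), S(f_1,h_8), S(f_2,h_8), S(f_3,h_8), S(f_4,h_8), S(h_5,h_8), S(h_6,h_8), S(h_7,h_8)) all reduce to 0 modulo the current basis, so we have a Gröbner basis.
Inter-reduce: drop elements whose leading term is divisible by another's, tail-reduce, and make monic.
Reduced Gröbner basis: {a + 3, b - 3}.

From the last basis element, b - 3 = 0, so b takes values in {3}. Each choice, substituted upward through the basis, yields the corresponding point(s) of the solution set.
  b = 3: the earlier basis element becomes a + 3 = 0, giving a = -3 — point (-3, 3).
A lex Gröbner basis triangularizes the system, enabling back-substitution.

{(-3, 3)}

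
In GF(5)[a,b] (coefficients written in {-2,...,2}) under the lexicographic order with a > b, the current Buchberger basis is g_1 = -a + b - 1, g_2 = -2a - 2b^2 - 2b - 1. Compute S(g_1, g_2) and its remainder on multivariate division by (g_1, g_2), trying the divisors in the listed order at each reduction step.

lcm(LM(g_1), LM(g_2)) = a.
S = (lcm/LT(g_1))·g_1 − (lcm/LT(g_2))·g_2 = -b^2 - 2b - 2.
Reduce S modulo (g_1, g_2) in that order:
  leading term b^2: no divisor's leading term divides it; move -b^2 to the remainder.
  leading term b: no divisor's leading term divides it; move -2b to the remainder.
  leading term 1: no divisor's leading term divides it; move -2 to the remainder.
The remainder -b^2 - 2b - 2 is nonzero, so it would be added as the next basis element.

S(g_1, g_2) = -b^2 - 2b - 2; remainder on division = -b^2 - 2b - 2.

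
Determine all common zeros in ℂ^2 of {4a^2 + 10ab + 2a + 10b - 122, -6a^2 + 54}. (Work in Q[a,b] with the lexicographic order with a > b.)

Compute a lex Gröbner basis by Buchberger's algorithm.
f_1 = 4a^2 + 10ab + 2a + 10b - 122, LT = a^2.
f_2 = -6a^2 + 54, LT = a^2.

S(f_1,f_2): lcm = a^2. S = 5/2ab + 1/2a + 5/2b - 43/2.
  reduce S modulo (f_1, f_2):
  remainder 5/2ab + 1/2a + 5/2b - 43/2 ≠ 0; add h_3 = 5/2ab + 1/2a + 5/2b - 43/2 to the basis.

S(f_1,h_3): lcm = a^2b. S = -1/5a^2 + 5/2ab^2 - 1/2ab + 43/5a + 5/2b^2 - 61/2b.
  reduce S modulo (f_1, f_2, h_3):
  remainder 44/5a - 8b - 52/5 ≠ 0; add h_4 = 44/5a - 8b - 52/5 to the basis.

S(h_3,h_4): lcm = ab. S = 1/5a + 10/11b^2 + 24/11b - 43/5.
  reduce S modulo (f_1, f_2, h_3, h_4):
  remainder 10/11b^2 + 26/11b - 92/11 ≠ 0; add h_5 = 10/11b^2 + 26/11b - 92/11 to the basis.

The other S-polynomials (S(f_2,h_3), S(f_1,h_4), S(f_2,h_4), S(f_1,h_5), S(f_2,h_5), S(h_3,h_5), S(h_4,h_5)) all reduce to 0 modulo the current basis, so we have a Gröbner basis.
Inter-reduce: drop elements whose leading term is divisible by another's, tail-reduce, and make monic.
Reduced Gröbner basis: {a - 10/11b - 13/11, b^2 + 13/5b - 46/5}.

Elimination: the polynomial b^2 + 13/5b - 46/5 lies in the elimination ideal for b, so b ∈ {-23/5, 2}. For each such b, the remaining basis elements (now univariate) give the rest of the solution.
  b = -23/5: the earlier basis element becomes a + 3 = 0, giving a = -3 — point (-3, -23/5).
  b = 2: the earlier basis element becomes a - 3 = 0, giving a = 3 — point (3, 2).

{(-3, -23/5), (3, 2)}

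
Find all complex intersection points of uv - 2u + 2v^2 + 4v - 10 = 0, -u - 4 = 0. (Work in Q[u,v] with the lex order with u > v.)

{(-4, -1), (-4, 1)}

Compute a lex Gröbner basis by Buchberger's algorithm.
f_1 = uv - 2u + 2v^2 + 4v - 10, LT = uv.
f_2 = -u - 4, LT = u.

S(f_1,f_2): lcm = uv. S = -2u + 2v^2 - 10.
  leading term u: subtract (2)·f_2 from -2u + 2v^2 - 10 → 2v^2 - 2
  leading term v^2: no divisor's leading term divides it; move 2v^2 to the remainder.
  leading term 1: no divisor's leading term divides it; move -2 to the remainder.
  remainder 2v^2 - 2 ≠ 0; add h_3 = 2v^2 - 2 to the basis.

S(f_1,h_3): lcm = uv^2. S = -2uv + u + 2v^3 + 4v^2 - 10v.
  leading term uv: subtract (-2)·f_1 from -2uv + u + 2v^3 + 4v^2 - 10v → -3u + 2v^3 + 8v^2 - 2v - 20
  leading term u: subtract (3)·f_2 from -3u + 2v^3 + 8v^2 - 2v - 20 → 2v^3 + 8v^2 - 2v - 8
  leading term v^3: subtract (v)·h_3 from 2v^3 + 8v^2 - 2v - 8 → 8v^2 - 8
  leading term v^2: subtract (4)·h_3 from 8v^2 - 8 → 0
  remainder 0.

S(f_2,h_3): leading monomials are coprime, so the S-polynomial reduces to 0 (Buchberger's first criterion).
Every S-polynomial of the final basis reduces to 0, so we have a Gröbner basis.
Inter-reduce: drop elements whose leading term is divisible by another's, tail-reduce, and make monic.
Reduced Gröbner basis: {u + 4, v^2 - 1}.

Since the basis is lex-ordered, v^2 - 1 is univariate in v. Its roots are {-1, 1}. Back-substituting each root into the other basis elements fixes the other coordinates.
  v = -1: the earlier basis element becomes u + 4 = 0, giving u = -4 — point (-4, -1).
  v = 1: the earlier basis element becomes u + 4 = 0, giving u = -4 — point (-4, 1).
Substituting each solution back into the original system confirms all equations vanish.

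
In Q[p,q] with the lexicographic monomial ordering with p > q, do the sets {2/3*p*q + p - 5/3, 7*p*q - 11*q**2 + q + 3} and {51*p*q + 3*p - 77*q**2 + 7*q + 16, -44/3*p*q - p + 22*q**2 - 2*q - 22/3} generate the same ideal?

For a fixed monomial order, each ideal has a unique reduced Gröbner basis; comparing bases decides equality.
Buchberger on the first generating set:
f_1 = 2/3*p*q + p - 5/3, LT = p*q.
f_2 = 7*p*q - 11*q**2 + q + 3, LT = p*q.

S(f_1,f_2): lcm = p*q. S = 3/2*p + 11/7*q**2 - 1/7*q - 41/14.
  leading term p: no divisor's leading term divides it; move 3/2*p to the remainder.
  leading term q**2: no divisor's leading term divides it; move 11/7*q**2 to the remainder.
  leading term q: no divisor's leading term divides it; move -1/7*q to the remainder.
  leading term 1: no divisor's leading term divides it; move -41/14 to the remainder.
  remainder 3/2*p + 11/7*q**2 - 1/7*q - 41/14 ≠ 0; add g_3 = 3/2*p + 11/7*q**2 - 1/7*q - 41/14 to the basis.

S(f_1,g_3): lcm = p*q. S = 3/2*p - 22/21*q**3 + 2/21*q**2 + 41/21*q - 5/2.
  leading term p: subtract (1)·g_3 from 3/2*p - 22/21*q**3 + 2/21*q**2 + 41/21*q - 5/2 → -22/21*q**3 - 31/21*q**2 + 44/21*q + 3/7
  leading term q**3: no divisor's leading term divides it; move -22/21*q**3 to the remainder.
  leading term q**2: no divisor's leading term divides it; move -31/21*q**2 to the remainder.
  leading term q: no divisor's leading term divides it; move 44/21*q to the remainder.
  leading term 1: no divisor's leading term divides it; move 3/7 to the remainder.
  remainder -22/21*q**3 - 31/21*q**2 + 44/21*q + 3/7 ≠ 0; add g_4 = -22/21*q**3 - 31/21*q**2 + 44/21*q + 3/7 to the basis.

The other S-polynomials (S(f_2,g_3), S(f_1,g_4), S(f_2,g_4), S(g_3,g_4)) all reduce to 0 modulo the current basis, so we have a Gröbner basis.
Inter-reduce: drop elements whose leading term is divisible by another's, tail-reduce, and make monic.
Reduced Gröbner basis: {p + 22/21*q**2 - 2/21*q - 41/21, q**3 + 31/22*q**2 - 2*q - 9/22}.

Buchberger on the second generating set:
h_1 = 51*p*q + 3*p - 77*q**2 + 7*q + 16, LT = p*q.
h_2 = -44/3*p*q - p + 22*q**2 - 2*q - 22/3, LT = p*q.

S(h_1,h_2): lcm = p*q. S = -7/748*p - 1/102*q**2 + 1/1122*q - 19/102.
  leading term p: no divisor's leading term divides it; move -7/748*p to the remainder.
  leading term q**2: no divisor's leading term divides it; move -1/102*q**2 to the remainder.
  leading term q: no divisor's leading term divides it; move 1/1122*q to the remainder.
  leading term 1: no divisor's leading term divides it; move -19/102 to the remainder.
  remainder -7/748*p - 1/102*q**2 + 1/1122*q - 19/102 ≠ 0; add k_3 = -7/748*p - 1/102*q**2 + 1/1122*q - 19/102 to the basis.

S(h_1,k_3): lcm = p*q. S = 1/17*p - 22/21*q**3 - 505/357*q**2 - 7057/357*q + 16/51.
  leading term p: subtract (-44/7)·k_3 from 1/17*p - 22/21*q**3 - 505/357*q**2 - 7057/357*q + 16/51 → -22/21*q**3 - 31/21*q**2 - 415/21*q - 6/7
  leading term q**3: no divisor's leading term divides it; move -22/21*q**3 to the remainder.
  leading term q**2: no divisor's leading term divides it; move -31/21*q**2 to the remainder.
  leading term q: no divisor's leading term divides it; move -415/21*q to the remainder.
  leading term 1: no divisor's leading term divides it; move -6/7 to the remainder.
  remainder -22/21*q**3 - 31/21*q**2 - 415/21*q - 6/7 ≠ 0; add k_4 = -22/21*q**3 - 31/21*q**2 - 415/21*q - 6/7 to the basis.

The other S-polynomials (S(h_2,k_3), S(h_1,k_4), S(h_2,k_4), S(k_3,k_4)) all reduce to 0 modulo the current basis, so we have a Gröbner basis.
Inter-reduce: drop elements whose leading term is divisible by another's, tail-reduce, and make monic.
Reduced Gröbner basis: {p + 22/21*q**2 - 2/21*q + 418/21, q**3 + 31/22*q**2 + 415/22*q + 9/11}.

The bases are distinct; the ideals are different.
The same test decides containment: I ⊆ J iff every generator of I reduces to 0 modulo a Gröbner basis of J.

No, the ideals differ.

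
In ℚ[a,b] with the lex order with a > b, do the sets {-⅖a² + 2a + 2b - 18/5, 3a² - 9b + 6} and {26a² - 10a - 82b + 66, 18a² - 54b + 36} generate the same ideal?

Since reduced Gröbner bases are canonical representatives of ideals under a given ordering, it suffices to compute and compare them.
Buchberger on the first generating set:
f_1 = -⅖a² + 2a + 2b - 18/5, LT = a².
f_2 = 3a² - 9b + 6, LT = a².

S(f_1,f_2): lcm = a². S = -5a - 2b + 7.
  reduce S modulo (f_1, f_2):
  remainder -5a - 2b + 7 ≠ 0; add g_3 = -5a - 2b + 7 to the basis.

S(f_1,g_3): lcm = a². S = -⅖ab - 18/5a - 5b + 9.
  reduce S modulo (f_1, f_2, g_3):
  remainder 4/25b² - 103/25b + 99/25 ≠ 0; add g_4 = 4/25b² - 103/25b + 99/25 to the basis.

The other S-polynomials (S(f_2,g_3), S(f_1,g_4), S(f_2,g_4), S(g_3,g_4)) all reduce to 0 modulo the current basis, so we have a Gröbner basis.
Inter-reduce: drop elements whose leading term is divisible by another's, tail-reduce, and make monic.
Reduced Gröbner basis: {a + ⅖b - 7/5, b² - 103/4b + 99/4}.

Buchberger on the second generating set:
h_1 = 26a² - 10a - 82b + 66, LT = a².
h_2 = 18a² - 54b + 36, LT = a².

S(h_1,h_2): lcm = a². S = -5/13a - 2/13b + 7/13.
  reduce S modulo (h_1, h_2):
  remainder -5/13a - 2/13b + 7/13 ≠ 0; add k_3 = -5/13a - 2/13b + 7/13 to the basis.

S(h_1,k_3): lcm = a². S = -⅖ab + 66/65a - 41/13b + 33/13.
  reduce S modulo (h_1, h_2, k_3):
  remainder 4/25b² - 103/25b + 99/25 ≠ 0; add k_4 = 4/25b² - 103/25b + 99/25 to the basis.

The other S-polynomials (S(h_2,k_3), S(h_1,k_4), S(h_2,k_4), S(k_3,k_4)) all reduce to 0 modulo the current basis, so we have a Gröbner basis.
Inter-reduce: drop elements whose leading term is divisible by another's, tail-reduce, and make monic.
Reduced Gröbner basis: {a + ⅖b - 7/5, b² - 103/4b + 99/4}.

The two bases agree; hence the ideals are identical.

Yes, the ideals are equal.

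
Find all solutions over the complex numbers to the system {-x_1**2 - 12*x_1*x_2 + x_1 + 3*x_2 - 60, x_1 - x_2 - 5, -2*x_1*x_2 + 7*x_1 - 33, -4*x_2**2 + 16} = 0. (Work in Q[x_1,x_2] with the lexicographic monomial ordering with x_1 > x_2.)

{(3, -2)}

Compute a lex Gröbner basis by Buchberger's algorithm.
f_1 = -x_1**2 - 12*x_1*x_2 + x_1 + 3*x_2 - 60, LT = x_1**2.
f_2 = x_1 - x_2 - 5, LT = x_1.
f_3 = -2*x_1*x_2 + 7*x_1 - 33, LT = x_1*x_2.
f_4 = -4*x_2**2 + 16, LT = x_2**2.

S(f_1,f_2): lcm = x_1**2. S = 13*x_1*x_2 + 4*x_1 - 3*x_2 + 60.
  leading term x_1*x_2: subtract (13*x_2)·f_2 from 13*x_1*x_2 + 4*x_1 - 3*x_2 + 60 → 4*x_1 + 13*x_2**2 + 62*x_2 + 60
  leading term x_1: subtract (4)·f_2 from 4*x_1 + 13*x_2**2 + 62*x_2 + 60 → 13*x_2**2 + 66*x_2 + 80
  leading term x_2**2: subtract (-13/4)·f_4 from 13*x_2**2 + 66*x_2 + 80 → 66*x_2 + 132
  leading term x_2: no divisor's leading term divides it; move 66*x_2 to the remainder.
  leading term 1: no divisor's leading term divides it; move 132 to the remainder.
  remainder 66*x_2 + 132 ≠ 0; add h_5 = 66*x_2 + 132 to the basis.

The other S-polynomials (S(f_1,f_3), S(f_1,f_4), S(f_2,f_3), S(f_2,f_4), S(f_3,f_4), S(f_1,h_5), S(f_2,h_5), S(f_3,h_5), S(f_4,h_5)) all reduce to 0 modulo the current basis, so we have a Gröbner basis.
Inter-reduce: drop elements whose leading term is divisible by another's, tail-reduce, and make monic.
Reduced Gröbner basis: {x_1 - 3, x_2 + 2}.

Elimination: the polynomial x_2 + 2 lies in the elimination ideal for x_2, so x_2 ∈ {-2}. For each such x_2, the remaining basis elements (now univariate) give the rest of the solution.
  x_2 = -2: the earlier basis element becomes x_1 - 3 = 0, giving x_1 = 3 — point (3, -2).
Substituting each solution back into the original system confirms all equations vanish.
This is the nonlinear analogue of row-reducing a linear system.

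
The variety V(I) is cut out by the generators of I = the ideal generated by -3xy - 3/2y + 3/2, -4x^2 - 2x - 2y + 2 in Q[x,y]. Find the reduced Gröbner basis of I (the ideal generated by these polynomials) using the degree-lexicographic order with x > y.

G = {x^2 + 1/2x + 1/2y - 1/2, xy + 1/2y - 1/2, y^2 + x - y}

f_1 = -3xy - 3/2y + 3/2, LT = xy.
f_2 = -4x^2 - 2x - 2y + 2, LT = x^2.

S(f_1,f_2): lcm = x^2y. S = -1/2y^2 - 1/2x + 1/2y.
  leading term y^2: no divisor's leading term divides it; move -1/2y^2 to the remainder.
  leading term x: no divisor's leading term divides it; move -1/2x to the remainder.
  leading term y: no divisor's leading term divides it; move 1/2y to the remainder.
  remainder -1/2y^2 - 1/2x + 1/2y ≠ 0; add g_3 = -1/2y^2 - 1/2x + 1/2y to the basis.

The other S-polynomials (S(f_1,g_3), S(f_2,g_3)) all reduce to 0 modulo the current basis, so we have a Gröbner basis.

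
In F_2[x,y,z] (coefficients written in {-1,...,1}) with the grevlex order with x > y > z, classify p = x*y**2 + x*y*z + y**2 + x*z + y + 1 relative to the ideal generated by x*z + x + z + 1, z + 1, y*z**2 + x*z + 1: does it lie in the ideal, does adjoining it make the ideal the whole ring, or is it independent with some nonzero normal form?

First compute the reduced Gröbner basis of I by Buchberger's algorithm.
f_1 = x*z + x + z + 1, LT = x*z.
f_2 = z + 1, LT = z.
f_3 = y*z**2 + x*z + 1, LT = y*z**2.

S(f_1,f_3): lcm = x*y*z**2. S = x**2*z + x*y*z + y*z**2 + y*z + x.
  leading term x**2*z: subtract (x)·f_1 from x**2*z + x*y*z + y*z**2 + y*z + x → x*y*z + y*z**2 + x**2 + x*z + y*z
  leading term x*y*z: subtract (y)·f_1 from x*y*z + y*z**2 + x**2 + x*z + y*z → y*z**2 + x**2 + x*y + x*z + y
  leading term y*z**2: subtract (y*z)·f_2 from y*z**2 + x**2 + x*y + x*z + y → x**2 + x*y + x*z + y*z + y
  leading term x**2: no divisor's leading term divides it; move x**2 to the remainder.
  leading term x*y: no divisor's leading term divides it; move x*y to the remainder.
  leading term x*z: subtract (1)·f_1 from x*z + y*z + y → y*z + x + y + z + 1
  leading term y*z: subtract (y)·f_2 from y*z + x + y + z + 1 → x + z + 1
  leading term x: no divisor's leading term divides it; move x to the remainder.
  leading term z: subtract (1)·f_2 from z + 1 → 0
  remainder x**2 + x*y + x ≠ 0; add h_4 = x**2 + x*y + x to the basis.

S(f_2,f_3): lcm = y*z**2. S = x*z + y*z + 1.
  leading term x*z: subtract (1)·f_1 from x*z + y*z + 1 → y*z + x + z
  leading term y*z: subtract (y)·f_2 from y*z + x + z → x + y + z
  leading term x: no divisor's leading term divides it; move x to the remainder.
  leading term y: no divisor's leading term divides it; move y to the remainder.
  leading term z: subtract (1)·f_2 from z → 1
  leading term 1: no divisor's leading term divides it; move 1 to the remainder.
  remainder x + y + 1 ≠ 0; add h_5 = x + y + 1 to the basis.

The other S-polynomials (S(f_1,f_2), S(f_1,h_4), S(f_2,h_4), S(f_3,h_4), S(f_1,h_5), S(f_2,h_5), S(f_3,h_5), S(h_4,h_5)) all reduce to 0 modulo the current basis, so we have a Gröbner basis.
Inter-reduce: drop elements whose leading term is divisible by another's, tail-reduce, and make monic.
Reduced Gröbner basis: {x + y + 1, z + 1}.
Label its elements g_1 = x + y + 1, g_2 = z + 1.

Reduce p = x*y**2 + x*y*z + y**2 + x*z + y + 1 modulo G:
  leading term x*y**2: subtract (y**2)·g_1 from x*y**2 + x*y*z + y**2 + x*z + y + 1 → y**3 + x*y*z + x*z + y + 1
  leading term y**3: no divisor's leading term divides it; move y**3 to the remainder.
  leading term x*y*z: subtract (y*z)·g_1 from x*y*z + x*z + y + 1 → y**2*z + x*z + y*z + y + 1
  leading term y**2*z: subtract (y**2)·g_2 from y**2*z + x*z + y*z + y + 1 → y**2 + x*z + y*z + y + 1
  leading term y**2: no divisor's leading term divides it; move y**2 to the remainder.
  leading term x*z: subtract (z)·g_1 from x*z + y*z + y + 1 → y + z + 1
  leading term y: no divisor's leading term divides it; move y to the remainder.
  leading term z: subtract (1)·g_2 from z + 1 → 0
  normal form = y**3 + y**2 + y.
The normal form is nonzero, so p ∉ I. Since p minus its normal form lies in I, I + (p) = I + (r) where r = y**3 + y**2 + y; decide whether this ideal is the whole ring.
Run Buchberger on G together with r (pairs among the g_i already reduce to 0 since G is a Gröbner basis):
g_1 = x + y + 1, LT = x.
g_2 = z + 1, LT = z.
r = y**3 + y**2 + y, LT = y**3.

The S-polynomials (S(g_1,g_2), S(g_1,r), S(g_2,r)) all reduce to 0 modulo the current basis, so we have a Gröbner basis.
Inter-reduce: drop elements whose leading term is divisible by another's, tail-reduce, and make monic.
Reduced Gröbner basis: {y**3 + y**2 + y, x + y + 1, z + 1}.
The reduced Gröbner basis of I + (p) is {y**3 + y**2 + y, x + y + 1, z + 1} ≠ {1}, a proper ideal, so the enlarged system stays consistent: p is independent of I, with normal form y**3 + y**2 + y.

x*y**2 + x*y*z + y**2 + x*z + y + 1 is independent of I; its normal form modulo I is y**3 + y**2 + y.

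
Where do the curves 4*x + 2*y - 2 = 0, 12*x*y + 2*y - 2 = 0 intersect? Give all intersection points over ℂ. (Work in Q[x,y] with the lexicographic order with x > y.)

Compute a lex Gröbner basis by Buchberger's algorithm.
f_1 = 4*x + 2*y - 2, LT = x.
f_2 = 12*x*y + 2*y - 2, LT = x*y.

S(f_1,f_2): lcm = x*y. S = 1/2*y**2 - 2/3*y + 1/6.
  reduce S modulo (f_1, f_2):
  remainder 1/2*y**2 - 2/3*y + 1/6 ≠ 0; add h_3 = 1/2*y**2 - 2/3*y + 1/6 to the basis.

The other S-polynomials (S(f_1,h_3), S(f_2,h_3)) all reduce to 0 modulo the current basis, so we have a Gröbner basis.
Inter-reduce: drop elements whose leading term is divisible by another's, tail-reduce, and make monic.
Reduced Gröbner basis: {x + 1/2*y - 1/2, y**2 - 4/3*y + 1/3}.

A lex Gröbner basis eliminates variables successively. Here y**2 - 4/3*y + 1/3 depends only on y, with roots {1/3, 1}; lifting each root through the earlier basis elements recovers the full solutions.
  y = 1/3: the earlier basis element becomes x - 1/3 = 0, giving x = 1/3 — point (1/3, 1/3).
  y = 1: the earlier basis element becomes x = 0, giving x = 0 — point (0, 1).

{(1/3, 1/3), (0, 1)}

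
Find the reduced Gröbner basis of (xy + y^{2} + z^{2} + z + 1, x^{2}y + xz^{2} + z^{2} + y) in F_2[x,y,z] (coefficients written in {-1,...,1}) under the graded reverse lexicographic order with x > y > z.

f_1 = xy + y^{2} + z^{2} + z + 1, LT = xy.
f_2 = x^{2}y + xz^{2} + z^{2} + y, LT = x^{2}y.

S(f_1,f_2): lcm = x^{2}y. S = xy^{2} + xz + z^{2} + x + y.
  reduce S modulo (f_1, f_2):
  remainder y^{3} + yz^{2} + xz + yz + z^{2} + x ≠ 0; add g_3 = y^{3} + yz^{2} + xz + yz + z^{2} + x to the basis.

S(f_1,g_3): lcm = xy^{3}. S = y^{4} + xyz^{2} + y^{2}z^{2} + x^{2}z + xyz + y^{2}z + xz^{2} + x^{2} + y^{2}.
  reduce S modulo (f_1, f_2, g_3):
  remainder y^{2}z^{2} + z^{4} + x^{2}z + xz^{2} + yz^{2} + z^{3} + x^{2} + z + 1 ≠ 0; add g_4 = y^{2}z^{2} + z^{4} + x^{2}z + xz^{2} + yz^{2} + z^{3} + x^{2} + z + 1 to the basis.

S(f_2,g_3): lcm = x^{2}y^{3}. S = x^{2}yz^{2} + xy^{2}z^{2} + x^{3}z + x^{2}yz + x^{2}z^{2} + y^{2}z^{2} + x^{3} + y^{3}.
  reduce S modulo (f_1, f_2, g_3, g_4):
  remainder xz^{4} + x^{3}z + x^{2}z^{2} + z^{4} + x^{3} + x^{2}z + x^{2} + xz + z^{2} + x + z + 1 ≠ 0; add g_5 = xz^{4} + x^{3}z + x^{2}z^{2} + z^{4} + x^{3} + x^{2}z + x^{2} + xz + z^{2} + x + z + 1 to the basis.

The other S-polynomials (S(f_1,g_4), S(f_2,g_4), S(g_3,g_4), S(f_1,g_5), S(f_2,g_5), S(g_3,g_5), S(g_4,g_5)) all reduce to 0 modulo the current basis, so we have a Gröbner basis.
Inter-reduce: drop elements whose leading term is divisible by another's, tail-reduce, and make monic.

G = {xz^{4} + x^{3}z + x^{2}z^{2} + z^{4} + x^{3} + x^{2}z + x^{2} + xz + z^{2} + x + z + 1, y^{2}z^{2} + z^{4} + x^{2}z + xz^{2} + yz^{2} + z^{3} + x^{2} + z + 1, y^{3} + yz^{2} + xz + yz + z^{2} + x, xy + y^{2} + z^{2} + z + 1}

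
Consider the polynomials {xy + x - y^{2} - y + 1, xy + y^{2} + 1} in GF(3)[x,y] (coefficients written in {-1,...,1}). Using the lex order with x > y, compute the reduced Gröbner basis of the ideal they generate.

G = {x + y^{2} - y, y^{3} + y^{2} - 1}

f_1 = xy + x - y^{2} - y + 1, LT = xy.
f_2 = xy + y^{2} + 1, LT = xy.

S(f_1,f_2): lcm = xy. S = x + y^{2} - y.
  leading term x: no divisor's leading term divides it; move x to the remainder.
  leading term y^{2}: no divisor's leading term divides it; move y^{2} to the remainder.
  leading term y: no divisor's leading term divides it; move -y to the remainder.
  remainder x + y^{2} - y ≠ 0; add g_3 = x + y^{2} - y to the basis.

S(f_1,g_3): lcm = xy. S = x - y^{3} - y + 1.
  leading term x: subtract (1)·g_3 from x - y^{3} - y + 1 → -y^{3} - y^{2} + 1
  leading term y^{3}: no divisor's leading term divides it; move -y^{3} to the remainder.
  leading term y^{2}: no divisor's leading term divides it; move -y^{2} to the remainder.
  leading term 1: no divisor's leading term divides it; move 1 to the remainder.
  remainder -y^{3} - y^{2} + 1 ≠ 0; add g_4 = -y^{3} - y^{2} + 1 to the basis.

The other S-polynomials (S(f_2,g_3), S(f_1,g_4), S(f_2,g_4), S(g_3,g_4)) all reduce to 0 modulo the current basis, so we have a Gröbner basis.
Inter-reduce: drop elements whose leading term is divisible by another's, tail-reduce, and make monic.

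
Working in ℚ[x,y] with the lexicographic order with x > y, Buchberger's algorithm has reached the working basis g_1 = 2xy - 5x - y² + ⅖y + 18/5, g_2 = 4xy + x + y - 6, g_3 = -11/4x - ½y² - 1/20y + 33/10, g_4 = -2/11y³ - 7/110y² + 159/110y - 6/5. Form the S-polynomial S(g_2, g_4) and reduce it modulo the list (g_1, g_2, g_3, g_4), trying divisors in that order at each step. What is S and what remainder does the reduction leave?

lcm(LM(g_2), LM(g_4)) = xy³.
S = (lcm/LT(g_2))·g_2 − (lcm/LT(g_4))·g_4 = -1/10xy² + 159/20xy - 33/5x + ¼y³ - 3/2y².
Reduce S modulo (g_1, g_2, g_3, g_4) in that order:
  leading term xy²: subtract (-1/20y)·g_1 from -1/10xy² + 159/20xy - 33/5x + ¼y³ - 3/2y² → 77/10xy - 33/5x + ⅕y³ - 37/25y² + 9/50y
  leading term xy: subtract (77/20)·g_1 from 77/10xy - 33/5x + ⅕y³ - 37/25y² + 9/50y → 253/20x + ⅕y³ + 237/100y² - 34/25y - 693/50
  leading term x: subtract (-23/5)·g_3 from 253/20x + ⅕y³ + 237/100y² - 34/25y - 693/50 → ⅕y³ + 7/100y² - 159/100y + 33/25
  leading term y³: subtract (-11/10)·g_4 from ⅕y³ + 7/100y² - 159/100y + 33/25 → 0
The remainder is 0, so this S-polynomial contributes no new basis element.
An S-polynomial is built so that the two leading terms cancel; whether anything survives reduction is exactly the Gröbner-basis criterion.

S(g_2, g_4) = -1/10xy² + 159/20xy - 33/5x + ¼y³ - 3/2y²; remainder on division = 0.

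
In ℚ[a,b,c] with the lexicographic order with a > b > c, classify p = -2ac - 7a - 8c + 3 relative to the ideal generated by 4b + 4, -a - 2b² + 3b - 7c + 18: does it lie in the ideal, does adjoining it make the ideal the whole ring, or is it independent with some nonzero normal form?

-2ac - 7a - 8c + 3 is independent of I; its normal form modulo I is 14c² + 15c - 88.

First compute the reduced Gröbner basis of I by Buchberger's algorithm.
f_1 = 4b + 4, LT = b.
f_2 = -a - 2b² + 3b - 7c + 18, LT = a.

S(f_1,f_2): leading monomials are coprime, so the S-polynomial reduces to 0 (Buchberger's first criterion).
Every S-polynomial of the final basis reduces to 0, so we have a Gröbner basis.
Inter-reduce: drop elements whose leading term is divisible by another's, tail-reduce, and make monic.
Reduced Gröbner basis: {a + 7c - 13, b + 1}.
Label its elements g_1 = a + 7c - 13, g_2 = b + 1.

Reduce p = -2ac - 7a - 8c + 3 modulo G:
  leading term ac: subtract (-2c)·g_1 from -2ac - 7a - 8c + 3 → -7a + 14c² - 34c + 3
  leading term a: subtract (-7)·g_1 from -7a + 14c² - 34c + 3 → 14c² + 15c - 88
  leading term c²: no divisor's leading term divides it; move 14c² to the remainder.
  leading term c: no divisor's leading term divides it; move 15c to the remainder.
  leading term 1: no divisor's leading term divides it; move -88 to the remainder.
  normal form = 14c² + 15c - 88.
The normal form is nonzero, so p ∉ I. Since p minus its normal form lies in I, I + (p) = I + (r) where r = 14c² + 15c - 88; decide whether this ideal is the whole ring.
Run Buchberger on G together with r (pairs among the g_i already reduce to 0 since G is a Gröbner basis):
g_1 = a + 7c - 13, LT = a.
g_2 = b + 1, LT = b.
r = 14c² + 15c - 88, LT = c².

S(g_1,g_2): leading monomials are coprime, so the S-polynomial reduces to 0 (Buchberger's first criterion).
S(g_1,r): leading monomials are coprime, so the S-polynomial reduces to 0 (Buchberger's first criterion).
S(g_2,r): leading monomials are coprime, so the S-polynomial reduces to 0 (Buchberger's first criterion).
Every S-polynomial of the final basis reduces to 0, so we have a Gröbner basis.
Inter-reduce: drop elements whose leading term is divisible by another's, tail-reduce, and make monic.
Reduced Gröbner basis: {a + 7c - 13, b + 1, c² + 15/14c - 44/7}.
The reduced Gröbner basis of I + (p) is {a + 7c - 13, b + 1, c² + 15/14c - 44/7} ≠ {1}, a proper ideal, so the enlarged system stays consistent: p is independent of I, with normal form 14c² + 15c - 88.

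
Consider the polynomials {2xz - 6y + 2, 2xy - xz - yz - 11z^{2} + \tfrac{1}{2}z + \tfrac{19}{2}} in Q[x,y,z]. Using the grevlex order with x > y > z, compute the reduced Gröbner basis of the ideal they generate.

G = {yz^{2} + 11z^{3} - 6y^{2} + 3yz - \tfrac{1}{2}z^{2} + 2y - \tfrac{21}{2}z, xy - \tfrac{1}{2}yz - \tfrac{11}{2}z^{2} - \tfrac{3}{2}y + \tfrac{1}{4}z + \tfrac{21}{4}, xz - 3y + 1}

f_1 = 2xz - 6y + 2, LT = xz.
f_2 = 2xy - xz - yz - 11z^{2} + \tfrac{1}{2}z + \tfrac{19}{2}, LT = xy.

S(f_1,f_2): lcm = xyz. S = \tfrac{1}{2}xz^{2} + \tfrac{1}{2}yz^{2} + \tfrac{11}{2}z^{3} - 3y^{2} - \tfrac{1}{4}z^{2} + y - \tfrac{19}{4}z.
  reduce S modulo (f_1, f_2):
  remainder \tfrac{1}{2}yz^{2} + \tfrac{11}{2}z^{3} - 3y^{2} + \tfrac{3}{2}yz - \tfrac{1}{4}z^{2} + y - \tfrac{21}{4}z ≠ 0; add g_3 = \tfrac{1}{2}yz^{2} + \tfrac{11}{2}z^{3} - 3y^{2} + \tfrac{3}{2}yz - \tfrac{1}{4}z^{2} + y - \tfrac{21}{4}z to the basis.

The other S-polynomials (S(f_1,g_3), S(f_2,g_3)) all reduce to 0 modulo the current basis, so we have a Gröbner basis.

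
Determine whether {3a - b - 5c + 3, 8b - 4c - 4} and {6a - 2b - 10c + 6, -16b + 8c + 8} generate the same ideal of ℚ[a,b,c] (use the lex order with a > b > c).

Two ideals are equal iff their reduced Gröbner bases coincide (the reduced basis is unique for a fixed ordering).
Buchberger on the first generating set:
f_1 = 3a - b - 5c + 3, LT = a.
f_2 = 8b - 4c - 4, LT = b.

The S-polynomials (S(f_1,f_2)) all reduce to 0 modulo the current basis, so we have a Gröbner basis.
Inter-reduce: drop elements whose leading term is divisible by another's, tail-reduce, and make monic.
Reduced Gröbner basis: {a - 11/6c + ⅚, b - ½c - ½}.

Buchberger on the second generating set:
h_1 = 6a - 2b - 10c + 6, LT = a.
h_2 = -16b + 8c + 8, LT = b.

The S-polynomials (S(h_1,h_2)) all reduce to 0 modulo the current basis, so we have a Gröbner basis.
Inter-reduce: drop elements whose leading term is divisible by another's, tail-reduce, and make monic.
Reduced Gröbner basis: {a - 11/6c + ⅚, b - ½c - ½}.

These coincide, so the ideals are equal.

Yes, the ideals are equal.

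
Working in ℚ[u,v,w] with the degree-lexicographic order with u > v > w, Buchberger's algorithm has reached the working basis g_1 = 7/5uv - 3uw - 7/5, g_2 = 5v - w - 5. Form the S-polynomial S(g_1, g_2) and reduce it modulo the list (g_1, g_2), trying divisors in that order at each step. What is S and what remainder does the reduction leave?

lcm(LM(g_1), LM(g_2)) = uv.
S = (lcm/LT(g_1))·g_1 − (lcm/LT(g_2))·g_2 = -68/35uw + u - 1.
Reduce S modulo (g_1, g_2) in that order:
  leading term uw: no divisor's leading term divides it; move -68/35uw to the remainder.
  leading term u: no divisor's leading term divides it; move u to the remainder.
  leading term 1: no divisor's leading term divides it; move -1 to the remainder.
The remainder -68/35uw + u - 1 is nonzero, so it would be added as the next basis element.

S(g_1, g_2) = -68/35uw + u - 1; remainder on division = -68/35uw + u - 1.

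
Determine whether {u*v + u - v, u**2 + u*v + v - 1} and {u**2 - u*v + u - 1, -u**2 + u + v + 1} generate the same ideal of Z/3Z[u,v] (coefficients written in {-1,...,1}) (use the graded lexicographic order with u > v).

For a fixed monomial order, each ideal has a unique reduced Gröbner basis; comparing bases decides equality.
Buchberger on the first generating set:
f_1 = u*v + u - v, LT = u*v.
f_2 = u**2 + u*v + v - 1, LT = u**2.

S(f_1,f_2): lcm = u**2*v. S = -u*v**2 + u**2 - u*v - v**2 + v.
  leading term u*v**2: subtract (-v)·f_1 from -u*v**2 + u**2 - u*v - v**2 + v → u**2 + v**2 + v
  leading term u**2: subtract (1)·f_2 from u**2 + v**2 + v → -u*v + v**2 + 1
  leading term u*v: subtract (-1)·f_1 from -u*v + v**2 + 1 → v**2 + u - v + 1
  leading term v**2: no divisor's leading term divides it; move v**2 to the remainder.
  leading term u: no divisor's leading term divides it; move u to the remainder.
  leading term v: no divisor's leading term divides it; move -v to the remainder.
  leading term 1: no divisor's leading term divides it; move 1 to the remainder.
  remainder v**2 + u - v + 1 ≠ 0; add g_3 = v**2 + u - v + 1 to the basis.

S(f_1,g_3): lcm = u*v**2. S = -u**2 - u*v - v**2 - u.
  leading term u**2: subtract (-1)·f_2 from -u**2 - u*v - v**2 - u → -v**2 - u + v - 1
  leading term v**2: subtract (-1)·g_3 from -v**2 - u + v - 1 → 0
  remainder 0.

S(f_2,g_3): leading monomials are coprime, so the S-polynomial reduces to 0 (Buchberger's first criterion).
Every S-polynomial of the final basis reduces to 0, so we have a Gröbner basis.
Inter-reduce: drop elements whose leading term is divisible by another's, tail-reduce, and make monic.
Reduced Gröbner basis: {u**2 - u - v - 1, u*v + u - v, v**2 + u - v + 1}.

Buchberger on the second generating set:
h_1 = u**2 - u*v + u - 1, LT = u**2.
h_2 = -u**2 + u + v + 1, LT = u**2.

S(h_1,h_2): lcm = u**2. S = -u*v - u + v.
  leading term u*v: no divisor's leading term divides it; move -u*v to the remainder.
  leading term u: no divisor's leading term divides it; move -u to the remainder.
  leading term v: no divisor's leading term divides it; move v to the remainder.
  remainder -u*v - u + v ≠ 0; add k_3 = -u*v - u + v to the basis.

S(h_1,k_3): lcm = u**2*v. S = -u*v**2 - u**2 - u*v - v.
  leading term u*v**2: subtract (v)·k_3 from -u*v**2 - u**2 - u*v - v → -u**2 - v**2 - v
  leading term u**2: subtract (-1)·h_1 from -u**2 - v**2 - v → -u*v - v**2 + u - v - 1
  leading term u*v: subtract (1)·k_3 from -u*v - v**2 + u - v - 1 → -v**2 - u + v - 1
  leading term v**2: no divisor's leading term divides it; move -v**2 to the remainder.
  leading term u: no divisor's leading term divides it; move -u to the remainder.
  leading term v: no divisor's leading term divides it; move v to the remainder.
  leading term 1: no divisor's leading term divides it; move -1 to the remainder.
  remainder -v**2 - u + v - 1 ≠ 0; add k_4 = -v**2 - u + v - 1 to the basis.

S(h_2,k_3): lcm = u**2*v. S = -u**2 - v**2 - v.
  leading term u**2: subtract (-1)·h_1 from -u**2 - v**2 - v → -u*v - v**2 + u - v - 1
  leading term u*v: subtract (1)·k_3 from -u*v - v**2 + u - v - 1 → -v**2 - u + v - 1
  leading term v**2: subtract (1)·k_4 from -v**2 - u + v - 1 → 0
  remainder 0.

S(h_1,k_4): leading monomials are coprime, so the S-polynomial reduces to 0 (Buchberger's first criterion).
S(h_2,k_4): leading monomials are coprime, so the S-polynomial reduces to 0 (Buchberger's first criterion).
S(k_3,k_4): lcm = u*v**2. S = -u**2 - u*v - v**2 - u.
  leading term u**2: subtract (-1)·h_1 from -u**2 - u*v - v**2 - u → u*v - v**2 - 1
  leading term u*v: subtract (-1)·k_3 from u*v - v**2 - 1 → -v**2 - u + v - 1
  leading term v**2: subtract (1)·k_4 from -v**2 - u + v - 1 → 0
  remainder 0.

Every S-polynomial of the final basis reduces to 0, so we have a Gröbner basis.
Inter-reduce: drop elements whose leading term is divisible by another's, tail-reduce, and make monic.
Reduced Gröbner basis: {u**2 - u - v - 1, u*v + u - v, v**2 + u - v + 1}.

These coincide, so the ideals are equal.

Yes, the ideals are equal.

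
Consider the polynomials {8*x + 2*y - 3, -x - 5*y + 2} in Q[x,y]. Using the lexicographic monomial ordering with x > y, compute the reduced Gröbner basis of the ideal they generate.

f_1 = 8*x + 2*y - 3, LT = x.
f_2 = -x - 5*y + 2, LT = x.

S(f_1,f_2): lcm = x. S = -19/4*y + 13/8.
  leading term y: no divisor's leading term divides it; move -19/4*y to the remainder.
  leading term 1: no divisor's leading term divides it; move 13/8 to the remainder.
  remainder -19/4*y + 13/8 ≠ 0; add g_3 = -19/4*y + 13/8 to the basis.

The other S-polynomials (S(f_1,g_3), S(f_2,g_3)) all reduce to 0 modulo the current basis, so we have a Gröbner basis.
Inter-reduce: drop elements whose leading term is divisible by another's, tail-reduce, and make monic.

G = {x - 11/38, y - 13/38}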